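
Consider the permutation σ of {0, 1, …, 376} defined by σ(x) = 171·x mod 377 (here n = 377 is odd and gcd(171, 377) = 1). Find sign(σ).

+1

Orbit of 206 under x↦171x: [206, 165, 317, 296, 98, 170, 41]… (length divides ord_377(171)).
The orbit structure of x ↦ 171x mod 377: 7 orbits of sizes [84, 84, 84, 84, 28, 12, 1].
With 7 cycles on 377 points, sign = (−1)^{377−7} = +1.
(171|377)_J = +1 (Zolotarev's lemma cross-check).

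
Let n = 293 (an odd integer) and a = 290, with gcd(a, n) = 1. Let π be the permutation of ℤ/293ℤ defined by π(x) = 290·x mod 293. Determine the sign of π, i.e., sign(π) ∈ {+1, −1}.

-1

Start at x=216: 216 → 231 → 186 → 28 → 209 → 252 → 123 → … (one orbit).
The orbit structure of x ↦ 290x mod 293: 2 orbits of sizes [292, 1].
2 cycles on 293: each ℓ→(−1)^(ℓ−1), product (−1)^291 = -1.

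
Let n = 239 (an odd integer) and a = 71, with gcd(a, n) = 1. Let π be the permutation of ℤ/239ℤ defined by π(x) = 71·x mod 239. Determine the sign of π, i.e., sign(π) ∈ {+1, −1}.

Trace 187: π^k(187) = [187, 132, 51, 36, 166, 75, 67] for k=0..6.
The orbit structure of x ↦ 71x mod 239: 15 orbits of sizes [17, 17, 17, 17, 17, 17, 17, 17, 17, 17, 17, 17, 17, 17, 1].
239 − 15 = 224 transpositions; sign(π) = (−1)^224 = +1.
Zolotarev: (71|239) = +1, matching the cycle-count sign.

+1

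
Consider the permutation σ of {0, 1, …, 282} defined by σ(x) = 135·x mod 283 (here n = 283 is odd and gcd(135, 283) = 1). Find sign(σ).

Trace 179: π^k(179) = [179, 110, 134, 261, 143, 61, 28] for k=0..6.
π_135 has 3 disjoint cycles with lengths [141, 141, 1] on {0,…,282}.
n − c = 283 − 3 = 280; sign = (−1)^280 = +1.
The Jacobi symbol (135|283) = +1 (Zolotarev) agrees.

+1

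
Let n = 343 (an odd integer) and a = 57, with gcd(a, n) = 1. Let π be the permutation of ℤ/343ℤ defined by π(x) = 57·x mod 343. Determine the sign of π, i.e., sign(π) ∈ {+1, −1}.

Orbit of 211 under x↦57x: [211, 22, 225, 134, 92, 99, 155]… (length divides ord_343(57)).
19 cycles of lengths [49, 49, 49, 49, 49, 49, 7, 7, 7, 7, 7, 7, 1, 1, 1, 1, 1, 1, 1].
n − c = 343 − 19 = 324; sign = (−1)^324 = +1.

+1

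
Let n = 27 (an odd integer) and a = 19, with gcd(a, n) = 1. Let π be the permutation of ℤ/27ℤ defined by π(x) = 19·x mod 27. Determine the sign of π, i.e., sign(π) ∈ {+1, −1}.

+1

Trace 1: π^k(1) = [1, 19, 10] for k=0..2.
π_19 has 15 disjoint cycles with lengths [3, 3, 3, 3, 3, 3, 1, 1, 1, 1, 1, 1, 1, 1, 1] on {0,…,26}.
With 15 cycles on 27 points, sign = (−1)^{27−15} = +1.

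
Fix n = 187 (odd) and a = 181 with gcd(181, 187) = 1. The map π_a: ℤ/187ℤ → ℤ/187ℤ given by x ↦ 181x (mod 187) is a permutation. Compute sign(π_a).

Trace 126: π^k(126) = [126, 179, 48, 86, 45, 104, 124] for k=0..6.
The orbit structure of x ↦ 181x mod 187: 6 orbits of sizes [80, 80, 16, 5, 5, 1].
187 − 6 = 181 transpositions; sign(π) = (−1)^181 = -1.
The Jacobi symbol (181|187) = -1 (Zolotarev) agrees.

-1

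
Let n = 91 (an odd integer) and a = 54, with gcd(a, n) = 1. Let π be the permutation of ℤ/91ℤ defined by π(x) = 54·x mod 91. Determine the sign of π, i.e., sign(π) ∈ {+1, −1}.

+1

Orbit of 89 under x↦54x: [89, 74, 83, 23, 59, 1, 54]… (length divides ord_91(54)).
Decompose π into cycles: lengths [12, 12, 12, 12, 12, 12, 12, 6, 1] (9 cycles, including the fixed point 0).
91 − 9 = 82 transpositions; sign(π) = (−1)^82 = +1.
Zolotarev: (54|91) = +1, matching the cycle-count sign.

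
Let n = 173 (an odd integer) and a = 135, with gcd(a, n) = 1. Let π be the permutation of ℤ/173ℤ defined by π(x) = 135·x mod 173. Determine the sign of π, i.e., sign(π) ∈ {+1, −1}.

Start at x=14: 14 → 160 → 148 → 85 → 57 → 83 → 133 → … (one orbit).
5 cycles of lengths [43, 43, 43, 43, 1].
sign(π) = (−1)^{n − #cycles} = (−1)^{173−5} = (−1)^168 = +1.

+1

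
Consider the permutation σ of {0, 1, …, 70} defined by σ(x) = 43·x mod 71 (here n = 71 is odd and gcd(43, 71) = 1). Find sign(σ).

Trace 15: π^k(15) = [15, 6, 45, 18, 64, 54, 50] for k=0..6.
Cycle lengths of π_43 on ℤ/71ℤ: [35, 35, 1]; 3 cycles in total.
sign(π) = (−1)^{n − #cycles} = (−1)^{71−3} = (−1)^68 = +1.
The Jacobi symbol (43|71) = +1 (Zolotarev) agrees.

+1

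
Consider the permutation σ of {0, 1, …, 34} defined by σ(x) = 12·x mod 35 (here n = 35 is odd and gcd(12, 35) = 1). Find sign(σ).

+1

Orbit of 17 under x↦12x: [17, 29, 33, 11, 27, 9, 3]… (length divides ord_35(12)).
Cycle type of π: 12×2 + 6 + 4 + 1; total 5 cycles.
35 − 5 = 30 transpositions; sign(π) = (−1)^30 = +1.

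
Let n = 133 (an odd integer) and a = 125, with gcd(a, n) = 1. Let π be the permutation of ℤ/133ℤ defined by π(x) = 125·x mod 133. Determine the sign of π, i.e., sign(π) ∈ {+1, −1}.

-1

Orbit of 125 under x↦125x: [125, 64, 20, 106, 83, 1]… (length divides ord_133(125)).
Decompose π into cycles: lengths [6, 6, 6, 6, 6, 6, 6, 6, 6, 6, 6, 6, 6, 6, 6, 6, 6, 6, 3, 3, 3, 3, 3, 3, 2, 2, 2, 1] (28 cycles, including the fixed point 0).
n − c = 133 − 28 = 105; sign = (−1)^105 = -1.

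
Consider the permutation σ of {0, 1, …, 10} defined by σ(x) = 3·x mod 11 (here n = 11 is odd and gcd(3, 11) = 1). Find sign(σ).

Start at x=5: 5 → 4 → 1 → 3 → 9 → 5 (one orbit).
π_3 has 3 disjoint cycles with lengths [5, 5, 1] on {0,…,10}.
11 − 3 = 8 transpositions; sign(π) = (−1)^8 = +1.
Zolotarev: (3|11) = +1, matching the cycle-count sign.

+1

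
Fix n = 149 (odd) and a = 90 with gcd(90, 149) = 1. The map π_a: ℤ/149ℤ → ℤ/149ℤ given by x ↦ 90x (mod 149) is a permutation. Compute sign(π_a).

-1

Orbit of 99 under x↦90x: [99, 119, 131, 19, 71, 132, 109]… (length divides ord_149(90)).
Cycle type of π: 148 + 1; total 2 cycles.
Σ(ℓ_i−1) = 149−2 = 147; sign = (−1)^147 = -1.
(90|149)_J = -1 (Zolotarev's lemma cross-check).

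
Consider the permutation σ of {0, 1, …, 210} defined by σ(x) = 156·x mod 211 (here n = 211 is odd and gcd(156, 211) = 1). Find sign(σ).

-1

Orbit of 140 under x↦156x: [140, 107, 23, 1, 156, 71, 104]… (length divides ord_211(156)).
π_156 has 22 disjoint cycles with lengths [10, 10, 10, 10, 10, 10, 10, 10, 10, 10, 10, 10, 10, 10, 10, 10, 10, 10, 10, 10, 10, 1] on {0,…,210}.
Σ(ℓ_i−1) = 211−22 = 189; sign = (−1)^189 = -1.
Via Zolotarev, sign(π_{156}) = (156|211) = -1.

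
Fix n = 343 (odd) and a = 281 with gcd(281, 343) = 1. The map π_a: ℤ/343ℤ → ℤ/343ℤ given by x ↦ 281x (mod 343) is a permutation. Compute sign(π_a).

+1

Orbit of 246 under x↦281x: [246, 183, 316, 302, 141, 176, 64]… (length divides ord_343(281)).
19 cycles of lengths [49, 49, 49, 49, 49, 49, 7, 7, 7, 7, 7, 7, 1, 1, 1, 1, 1, 1, 1].
Σ(ℓ_i−1) = 343−19 = 324; sign = (−1)^324 = +1.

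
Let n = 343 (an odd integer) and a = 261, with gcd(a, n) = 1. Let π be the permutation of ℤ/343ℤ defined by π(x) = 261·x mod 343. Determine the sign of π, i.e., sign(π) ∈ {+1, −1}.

+1

Trace 92: π^k(92) = [92, 2, 179, 71, 9, 291, 148] for k=0..6.
Decompose π into cycles: lengths [147, 147, 21, 21, 3, 3, 1] (7 cycles, including the fixed point 0).
sign(π) = (−1)^{n − #cycles} = (−1)^{343−7} = (−1)^336 = +1.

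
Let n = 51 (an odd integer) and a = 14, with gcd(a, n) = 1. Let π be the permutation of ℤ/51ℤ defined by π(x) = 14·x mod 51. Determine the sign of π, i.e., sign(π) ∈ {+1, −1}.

+1

Orbit of 41 under x↦14x: [41, 13, 29, 49, 23, 16, 20]… (length divides ord_51(14)).
Decompose π into cycles: lengths [16, 16, 16, 2, 1] (5 cycles, including the fixed point 0).
n − c = 51 − 5 = 46; sign = (−1)^46 = +1.
Via Zolotarev, sign(π_{14}) = (14|51) = +1.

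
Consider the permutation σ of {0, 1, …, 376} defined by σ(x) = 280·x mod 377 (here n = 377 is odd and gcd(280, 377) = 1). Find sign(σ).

Orbit of 84 under x↦280x: [84, 146, 164, 303, 15, 53, 137]… (length divides ord_377(280)).
Decompose π into cycles: lengths [84, 84, 84, 84, 28, 12, 1] (7 cycles, including the fixed point 0).
With 7 cycles on 377 points, sign = (−1)^{377−7} = +1.
Via Zolotarev, sign(π_{280}) = (280|377) = +1.

+1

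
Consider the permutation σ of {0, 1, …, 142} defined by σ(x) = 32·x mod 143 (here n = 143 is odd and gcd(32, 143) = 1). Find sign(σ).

+1

Start at x=56: 56 → 76 → 1 → 32 → 23 → 21 → 100 → … (one orbit).
π_32 has 17 disjoint cycles with lengths [12, 12, 12, 12, 12, 12, 12, 12, 12, 12, 12, 2, 2, 2, 2, 2, 1] on {0,…,142}.
With 17 cycles on 143 points, sign = (−1)^{143−17} = +1.
Check: (32/143) = +1 by Zolotarev.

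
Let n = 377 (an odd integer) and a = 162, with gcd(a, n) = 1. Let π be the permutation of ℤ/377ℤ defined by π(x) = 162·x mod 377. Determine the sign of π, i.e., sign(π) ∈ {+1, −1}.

+1

Orbit of 204 under x↦162x: [204, 249, 376, 215, 146, 278, 173]… (length divides ord_377(162)).
37 cycles of lengths [12, 12, 12, 12, 12, 12, 12, 12, 12, 12, 12, 12, 12, 12, 12, 12, 12, 12, 12, 12, 12, 12, 12, 12, 12, 12, 12, 12, 12, 4, 4, 4, 4, 4, 4, 4, 1].
377 − 37 = 340 transpositions; sign(π) = (−1)^340 = +1.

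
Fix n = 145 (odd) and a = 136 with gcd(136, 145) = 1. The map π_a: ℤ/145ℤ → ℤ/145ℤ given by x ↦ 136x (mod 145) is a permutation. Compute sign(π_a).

Trace 16: π^k(16) = [16, 1, 136, 81, 141, 36, 111] for k=0..6.
Cycle type of π: 7×20 + 1×5; total 25 cycles.
Σ(ℓ_i−1) = 145−25 = 120; sign = (−1)^120 = +1.

+1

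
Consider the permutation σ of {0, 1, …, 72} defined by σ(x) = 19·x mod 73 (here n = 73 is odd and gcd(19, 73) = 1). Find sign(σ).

Start at x=65: 65 → 67 → 32 → 24 → 18 → 50 → 1 → … (one orbit).
π_19 has 3 disjoint cycles with lengths [36, 36, 1] on {0,…,72}.
With 3 cycles on 73 points, sign = (−1)^{73−3} = +1.

+1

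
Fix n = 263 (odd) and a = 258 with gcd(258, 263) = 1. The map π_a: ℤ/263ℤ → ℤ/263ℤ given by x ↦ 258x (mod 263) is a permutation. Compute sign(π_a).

Orbit of 23 under x↦258x: [23, 148, 49, 18, 173, 187, 117]… (length divides ord_263(258)).
3 cycles of lengths [131, 131, 1].
n − c = 263 − 3 = 260; sign = (−1)^260 = +1.
(258|263)_J = +1 (Zolotarev's lemma cross-check).

+1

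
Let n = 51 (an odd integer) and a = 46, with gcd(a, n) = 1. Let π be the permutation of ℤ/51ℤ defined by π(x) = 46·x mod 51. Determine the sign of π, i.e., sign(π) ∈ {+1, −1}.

Trace 31: π^k(31) = [31, 49, 10, 1, 46, 25, 28] for k=0..6.
Cycle lengths of π_46 on ℤ/51ℤ: [16, 16, 16, 1, 1, 1]; 6 cycles in total.
51 − 6 = 45 transpositions; sign(π) = (−1)^45 = -1.
Via Zolotarev, sign(π_{46}) = (46|51) = -1.

-1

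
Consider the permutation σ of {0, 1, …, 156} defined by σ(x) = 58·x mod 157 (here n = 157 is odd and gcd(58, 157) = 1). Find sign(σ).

Orbit of 39 under x↦58x: [39, 64, 101, 49, 16, 143, 130]… (length divides ord_157(58)).
Cycle type of π: 26×6 + 1; total 7 cycles.
n − c = 157 − 7 = 150; sign = (−1)^150 = +1.
Check: (58/157) = +1 by Zolotarev.

+1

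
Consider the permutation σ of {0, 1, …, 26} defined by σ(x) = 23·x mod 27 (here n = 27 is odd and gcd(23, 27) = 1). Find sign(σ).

Start at x=14: 14 → 25 → 8 → 22 → 20 → 1 → 23 → … (one orbit).
Cycle type of π: 18 + 6 + 2 + 1; total 4 cycles.
Σ(ℓ_i−1) = 27−4 = 23; sign = (−1)^23 = -1.
The Jacobi symbol (23|27) = -1 (Zolotarev) agrees.

-1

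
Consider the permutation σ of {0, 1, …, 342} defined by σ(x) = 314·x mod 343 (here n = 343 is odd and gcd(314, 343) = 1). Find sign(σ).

-1

Trace 43: π^k(43) = [43, 125, 148, 167, 302, 160, 162] for k=0..6.
10 cycles of lengths [98, 98, 98, 14, 14, 14, 2, 2, 2, 1].
With 10 cycles on 343 points, sign = (−1)^{343−10} = -1.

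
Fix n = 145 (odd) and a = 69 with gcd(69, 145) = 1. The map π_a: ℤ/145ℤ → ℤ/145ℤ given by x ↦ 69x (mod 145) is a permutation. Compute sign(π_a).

Start at x=96: 96 → 99 → 16 → 89 → 51 → 39 → 81 → … (one orbit).
8 cycles of lengths [28, 28, 28, 28, 28, 2, 2, 1].
145 − 8 = 137 transpositions; sign(π) = (−1)^137 = -1.
Zolotarev: (69|145) = -1, matching the cycle-count sign.

-1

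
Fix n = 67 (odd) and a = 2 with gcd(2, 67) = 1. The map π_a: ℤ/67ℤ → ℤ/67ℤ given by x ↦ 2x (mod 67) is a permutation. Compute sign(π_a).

Start at x=33: 33 → 66 → 65 → 63 → 59 → 51 → 35 → … (one orbit).
Decompose π into cycles: lengths [66, 1] (2 cycles, including the fixed point 0).
n − c = 67 − 2 = 65; sign = (−1)^65 = -1.

-1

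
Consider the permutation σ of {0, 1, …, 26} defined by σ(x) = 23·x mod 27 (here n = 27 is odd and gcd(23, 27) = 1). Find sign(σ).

-1

Orbit of 7 under x↦23x: [7, 26, 4, 11, 10, 14, 25]… (length divides ord_27(23)).
π_23 has 4 disjoint cycles with lengths [18, 6, 2, 1] on {0,…,26}.
27 − 4 = 23 transpositions; sign(π) = (−1)^23 = -1.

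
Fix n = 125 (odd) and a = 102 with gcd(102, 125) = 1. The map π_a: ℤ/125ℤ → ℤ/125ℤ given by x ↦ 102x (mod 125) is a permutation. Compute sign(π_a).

-1

Trace 59: π^k(59) = [59, 18, 86, 22, 119, 13, 76] for k=0..6.
π_102 has 4 disjoint cycles with lengths [100, 20, 4, 1] on {0,…,124}.
With 4 cycles on 125 points, sign = (−1)^{125−4} = -1.
(102|125)_J = -1 (Zolotarev's lemma cross-check).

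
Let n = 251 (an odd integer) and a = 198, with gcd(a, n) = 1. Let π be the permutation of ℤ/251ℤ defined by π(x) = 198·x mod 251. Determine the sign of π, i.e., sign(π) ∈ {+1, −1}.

Orbit of 114 under x↦198x: [114, 233, 201, 140, 110, 194, 9]… (length divides ord_251(198)).
The orbit structure of x ↦ 198x mod 251: 3 orbits of sizes [125, 125, 1].
With 3 cycles on 251 points, sign = (−1)^{251−3} = +1.
Zolotarev: (198|251) = +1, matching the cycle-count sign.

+1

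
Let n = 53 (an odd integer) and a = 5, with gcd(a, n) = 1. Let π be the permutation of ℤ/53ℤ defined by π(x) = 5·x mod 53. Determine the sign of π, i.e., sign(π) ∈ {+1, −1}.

-1

Trace 10: π^k(10) = [10, 50, 38, 31, 49, 33, 6] for k=0..6.
The orbit structure of x ↦ 5x mod 53: 2 orbits of sizes [52, 1].
2 cycles on 53: each ℓ→(−1)^(ℓ−1), product (−1)^51 = -1.
Zolotarev: (5|53) = -1, matching the cycle-count sign.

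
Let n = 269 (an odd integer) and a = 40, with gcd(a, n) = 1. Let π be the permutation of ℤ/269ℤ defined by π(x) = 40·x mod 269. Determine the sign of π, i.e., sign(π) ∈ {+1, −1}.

-1

Trace 85: π^k(85) = [85, 172, 155, 13, 251, 87, 252] for k=0..6.
The orbit structure of x ↦ 40x mod 269: 2 orbits of sizes [268, 1].
Σ(ℓ_i−1) = 269−2 = 267; sign = (−1)^267 = -1.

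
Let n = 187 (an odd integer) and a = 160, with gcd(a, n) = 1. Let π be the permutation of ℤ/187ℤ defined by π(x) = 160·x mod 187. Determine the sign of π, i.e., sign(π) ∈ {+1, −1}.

+1

Start at x=152: 152 → 10 → 104 → 184 → 81 → 57 → 144 → … (one orbit).
Cycle type of π: 80×2 + 16 + 10 + 1; total 5 cycles.
With 5 cycles on 187 points, sign = (−1)^{187−5} = +1.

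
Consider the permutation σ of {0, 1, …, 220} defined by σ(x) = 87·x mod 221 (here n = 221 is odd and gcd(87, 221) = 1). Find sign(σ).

+1

Trace 120: π^k(120) = [120, 53, 191, 42, 118, 100, 81] for k=0..6.
Cycle type of π: 24×8 + 8×2 + 3×4 + 1; total 15 cycles.
15 cycles on 221: each ℓ→(−1)^(ℓ−1), product (−1)^206 = +1.
Via Zolotarev, sign(π_{87}) = (87|221) = +1.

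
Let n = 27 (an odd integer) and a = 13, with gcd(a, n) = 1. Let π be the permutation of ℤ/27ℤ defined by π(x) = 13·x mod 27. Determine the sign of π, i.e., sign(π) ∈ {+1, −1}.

Start at x=7: 7 → 10 → 22 → 16 → 19 → 4 → 25 → … (one orbit).
Cycle type of π: 9×2 + 3×2 + 1×3; total 7 cycles.
sign(π) = (−1)^{n − #cycles} = (−1)^{27−7} = (−1)^20 = +1.

+1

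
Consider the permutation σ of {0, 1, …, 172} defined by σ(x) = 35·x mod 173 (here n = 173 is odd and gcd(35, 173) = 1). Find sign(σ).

Start at x=51: 51 → 55 → 22 → 78 → 135 → 54 → 160 → … (one orbit).
3 cycles of lengths [86, 86, 1].
3 cycles on 173: each ℓ→(−1)^(ℓ−1), product (−1)^170 = +1.
Via Zolotarev, sign(π_{35}) = (35|173) = +1.

+1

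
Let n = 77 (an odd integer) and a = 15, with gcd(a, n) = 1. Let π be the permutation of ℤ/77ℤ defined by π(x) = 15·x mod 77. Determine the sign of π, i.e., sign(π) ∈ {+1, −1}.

+1

Trace 15: π^k(15) = [15, 71, 64, 36, 1] for k=0..4.
The orbit structure of x ↦ 15x mod 77: 21 orbits of sizes [5, 5, 5, 5, 5, 5, 5, 5, 5, 5, 5, 5, 5, 5, 1, 1, 1, 1, 1, 1, 1].
sign(π) = (−1)^{n − #cycles} = (−1)^{77−21} = (−1)^56 = +1.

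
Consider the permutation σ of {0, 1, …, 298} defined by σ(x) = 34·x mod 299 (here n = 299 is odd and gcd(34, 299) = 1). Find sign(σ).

Trace 57: π^k(57) = [57, 144, 112, 220, 5, 170, 99] for k=0..6.
The orbit structure of x ↦ 34x mod 299: 11 orbits of sizes [44, 44, 44, 44, 44, 44, 22, 4, 4, 4, 1].
299 − 11 = 288 transpositions; sign(π) = (−1)^288 = +1.

+1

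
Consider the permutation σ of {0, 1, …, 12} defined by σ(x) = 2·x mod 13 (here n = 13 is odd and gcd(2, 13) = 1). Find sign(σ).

Orbit of 6 under x↦2x: [6, 12, 11, 9, 5, 10, 7]… (length divides ord_13(2)).
Cycle type of π: 12 + 1; total 2 cycles.
13 − 2 = 11 transpositions; sign(π) = (−1)^11 = -1.

-1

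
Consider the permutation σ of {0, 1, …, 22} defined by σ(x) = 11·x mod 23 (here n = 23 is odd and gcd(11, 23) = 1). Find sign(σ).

-1

Trace 3: π^k(3) = [3, 10, 18, 14, 16, 15, 4] for k=0..6.
Cycle type of π: 22 + 1; total 2 cycles.
23 − 2 = 21 transpositions; sign(π) = (−1)^21 = -1.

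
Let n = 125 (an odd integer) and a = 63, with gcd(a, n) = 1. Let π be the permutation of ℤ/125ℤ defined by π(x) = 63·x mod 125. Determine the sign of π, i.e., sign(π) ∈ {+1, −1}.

-1

Orbit of 32 under x↦63x: [32, 16, 8, 4, 2, 1, 63]… (length divides ord_125(63)).
Decompose π into cycles: lengths [100, 20, 4, 1] (4 cycles, including the fixed point 0).
n − c = 125 − 4 = 121; sign = (−1)^121 = -1.
(63|125)_J = -1 (Zolotarev's lemma cross-check).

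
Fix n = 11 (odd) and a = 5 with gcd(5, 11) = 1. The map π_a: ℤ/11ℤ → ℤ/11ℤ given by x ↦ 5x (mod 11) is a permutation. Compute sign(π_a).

+1

Orbit of 9 under x↦5x: [9, 1, 5, 3, 4]… (length divides ord_11(5)).
π_5 has 3 disjoint cycles with lengths [5, 5, 1] on {0,…,10}.
3 cycles on 11: each ℓ→(−1)^(ℓ−1), product (−1)^8 = +1.
Check: (5/11) = +1 by Zolotarev.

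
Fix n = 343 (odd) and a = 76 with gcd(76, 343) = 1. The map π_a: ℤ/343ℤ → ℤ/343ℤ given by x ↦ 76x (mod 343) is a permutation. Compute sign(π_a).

Start at x=69: 69 → 99 → 321 → 43 → 181 → 36 → 335 → … (one orbit).
The orbit structure of x ↦ 76x mod 343: 10 orbits of sizes [98, 98, 98, 14, 14, 14, 2, 2, 2, 1].
n − c = 343 − 10 = 333; sign = (−1)^333 = -1.
Check: (76/343) = -1 by Zolotarev.

-1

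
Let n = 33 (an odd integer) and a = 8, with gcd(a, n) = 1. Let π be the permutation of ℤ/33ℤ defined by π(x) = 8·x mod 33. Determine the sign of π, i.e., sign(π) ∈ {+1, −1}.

+1

Orbit of 17 under x↦8x: [17, 4, 32, 25, 2, 16, 29]… (length divides ord_33(8)).
Cycle type of π: 10×3 + 2 + 1; total 5 cycles.
Σ(ℓ_i−1) = 33−5 = 28; sign = (−1)^28 = +1.
The Jacobi symbol (8|33) = +1 (Zolotarev) agrees.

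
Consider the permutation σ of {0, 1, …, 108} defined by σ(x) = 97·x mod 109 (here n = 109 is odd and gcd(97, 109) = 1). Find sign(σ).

Start at x=63: 63 → 7 → 25 → 27 → 3 → 73 → 105 → … (one orbit).
Cycle lengths of π_97 on ℤ/109ℤ: [27, 27, 27, 27, 1]; 5 cycles in total.
Σ(ℓ_i−1) = 109−5 = 104; sign = (−1)^104 = +1.
Via Zolotarev, sign(π_{97}) = (97|109) = +1.

+1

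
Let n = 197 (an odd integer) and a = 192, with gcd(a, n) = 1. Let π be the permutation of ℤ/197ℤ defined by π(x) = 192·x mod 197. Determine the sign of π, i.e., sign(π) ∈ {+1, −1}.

-1

Orbit of 11 under x↦192x: [11, 142, 78, 4, 177, 100, 91]… (length divides ord_197(192)).
π_192 has 2 disjoint cycles with lengths [196, 1] on {0,…,196}.
n − c = 197 − 2 = 195; sign = (−1)^195 = -1.
Zolotarev: (192|197) = -1, matching the cycle-count sign.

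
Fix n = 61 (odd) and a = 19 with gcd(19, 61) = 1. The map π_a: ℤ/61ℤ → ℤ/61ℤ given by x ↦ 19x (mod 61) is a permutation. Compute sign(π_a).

+1

Trace 60: π^k(60) = [60, 42, 5, 34, 36, 13, 3] for k=0..6.
Decompose π into cycles: lengths [30, 30, 1] (3 cycles, including the fixed point 0).
With 3 cycles on 61 points, sign = (−1)^{61−3} = +1.
(19|61)_J = +1 (Zolotarev's lemma cross-check).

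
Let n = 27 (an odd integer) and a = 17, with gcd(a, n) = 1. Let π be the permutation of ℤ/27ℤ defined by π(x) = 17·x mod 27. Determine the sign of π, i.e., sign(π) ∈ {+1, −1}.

-1

Orbit of 10 under x↦17x: [10, 8, 1, 17, 19, 26]… (length divides ord_27(17)).
The orbit structure of x ↦ 17x mod 27: 8 orbits of sizes [6, 6, 6, 2, 2, 2, 2, 1].
Σ(ℓ_i−1) = 27−8 = 19; sign = (−1)^19 = -1.
Zolotarev: (17|27) = -1, matching the cycle-count sign.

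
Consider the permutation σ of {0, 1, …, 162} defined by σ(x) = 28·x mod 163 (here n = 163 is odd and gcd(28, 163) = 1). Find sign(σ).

Start at x=158: 158 → 23 → 155 → 102 → 85 → 98 → 136 → … (one orbit).
The orbit structure of x ↦ 28x mod 163: 4 orbits of sizes [54, 54, 54, 1].
4 cycles on 163: each ℓ→(−1)^(ℓ−1), product (−1)^159 = -1.
Via Zolotarev, sign(π_{28}) = (28|163) = -1.

-1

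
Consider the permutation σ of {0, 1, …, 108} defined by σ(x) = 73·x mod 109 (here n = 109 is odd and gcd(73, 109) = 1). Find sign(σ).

+1

Trace 16: π^k(16) = [16, 78, 26, 45, 15, 5, 38] for k=0..6.
π_73 has 5 disjoint cycles with lengths [27, 27, 27, 27, 1] on {0,…,108}.
n − c = 109 − 5 = 104; sign = (−1)^104 = +1.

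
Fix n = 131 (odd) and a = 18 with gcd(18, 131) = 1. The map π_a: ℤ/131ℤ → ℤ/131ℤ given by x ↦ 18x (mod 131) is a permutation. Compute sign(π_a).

Trace 84: π^k(84) = [84, 71, 99, 79, 112, 51, 1] for k=0..6.
π_18 has 6 disjoint cycles with lengths [26, 26, 26, 26, 26, 1] on {0,…,130}.
6 cycles on 131: each ℓ→(−1)^(ℓ−1), product (−1)^125 = -1.
The Jacobi symbol (18|131) = -1 (Zolotarev) agrees.

-1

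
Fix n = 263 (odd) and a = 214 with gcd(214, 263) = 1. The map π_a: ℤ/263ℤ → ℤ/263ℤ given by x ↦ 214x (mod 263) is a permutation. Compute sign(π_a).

-1

Orbit of 165 under x↦214x: [165, 68, 87, 208, 65, 234, 106]… (length divides ord_263(214)).
The orbit structure of x ↦ 214x mod 263: 2 orbits of sizes [262, 1].
263 − 2 = 261 transpositions; sign(π) = (−1)^261 = -1.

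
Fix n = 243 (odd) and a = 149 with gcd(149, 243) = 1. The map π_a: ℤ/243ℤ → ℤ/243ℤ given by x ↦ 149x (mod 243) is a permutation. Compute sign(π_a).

-1

Trace 217: π^k(217) = [217, 14, 142, 17, 103, 38, 73] for k=0..6.
π_149 has 6 disjoint cycles with lengths [162, 54, 18, 6, 2, 1] on {0,…,242}.
Σ(ℓ_i−1) = 243−6 = 237; sign = (−1)^237 = -1.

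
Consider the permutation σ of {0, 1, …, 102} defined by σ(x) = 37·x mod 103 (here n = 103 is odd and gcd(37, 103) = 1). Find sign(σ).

Start at x=64: 64 → 102 → 66 → 73 → 23 → 27 → 72 → … (one orbit).
The orbit structure of x ↦ 37x mod 103: 4 orbits of sizes [34, 34, 34, 1].
With 4 cycles on 103 points, sign = (−1)^{103−4} = -1.

-1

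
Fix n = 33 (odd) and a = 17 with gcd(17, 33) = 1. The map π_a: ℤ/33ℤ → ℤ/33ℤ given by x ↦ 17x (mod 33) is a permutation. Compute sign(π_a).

Start at x=17: 17 → 25 → 29 → 31 → 32 → 16 → 8 → … (one orbit).
Decompose π into cycles: lengths [10, 10, 10, 2, 1] (5 cycles, including the fixed point 0).
5 cycles on 33: each ℓ→(−1)^(ℓ−1), product (−1)^28 = +1.
(17|33)_J = +1 (Zolotarev's lemma cross-check).

+1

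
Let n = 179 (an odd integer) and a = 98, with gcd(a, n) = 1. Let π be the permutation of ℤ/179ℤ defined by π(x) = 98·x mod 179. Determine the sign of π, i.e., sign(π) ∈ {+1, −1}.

-1

Trace 74: π^k(74) = [74, 92, 66, 24, 25, 123, 61] for k=0..6.
Cycle lengths of π_98 on ℤ/179ℤ: [178, 1]; 2 cycles in total.
2 cycles on 179: each ℓ→(−1)^(ℓ−1), product (−1)^177 = -1.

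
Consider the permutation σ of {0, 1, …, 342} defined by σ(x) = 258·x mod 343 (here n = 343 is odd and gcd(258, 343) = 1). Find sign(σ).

-1

Start at x=27: 27 → 106 → 251 → 274 → 34 → 197 → 62 → … (one orbit).
Decompose π into cycles: lengths [98, 98, 98, 14, 14, 14, 2, 2, 2, 1] (10 cycles, including the fixed point 0).
343 − 10 = 333 transpositions; sign(π) = (−1)^333 = -1.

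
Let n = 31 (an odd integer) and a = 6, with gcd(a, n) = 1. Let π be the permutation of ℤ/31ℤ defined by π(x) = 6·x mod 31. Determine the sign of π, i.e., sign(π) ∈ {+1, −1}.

-1

Orbit of 1 under x↦6x: [1, 6, 5, 30, 25, 26]… (length divides ord_31(6)).
6 cycles of lengths [6, 6, 6, 6, 6, 1].
31 − 6 = 25 transpositions; sign(π) = (−1)^25 = -1.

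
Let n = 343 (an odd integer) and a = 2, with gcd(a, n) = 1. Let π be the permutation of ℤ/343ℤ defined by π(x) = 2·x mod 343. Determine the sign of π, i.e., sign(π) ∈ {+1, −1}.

+1

Start at x=163: 163 → 326 → 309 → 275 → 207 → 71 → 142 → … (one orbit).
The orbit structure of x ↦ 2x mod 343: 7 orbits of sizes [147, 147, 21, 21, 3, 3, 1].
sign(π) = (−1)^{n − #cycles} = (−1)^{343−7} = (−1)^336 = +1.
Check: (2/343) = +1 by Zolotarev.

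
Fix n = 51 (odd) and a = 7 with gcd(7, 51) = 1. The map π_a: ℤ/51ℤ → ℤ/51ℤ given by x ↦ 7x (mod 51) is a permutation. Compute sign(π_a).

-1

Start at x=49: 49 → 37 → 4 → 28 → 43 → 46 → 16 → … (one orbit).
6 cycles of lengths [16, 16, 16, 1, 1, 1].
6 cycles on 51: each ℓ→(−1)^(ℓ−1), product (−1)^45 = -1.
Zolotarev: (7|51) = -1, matching the cycle-count sign.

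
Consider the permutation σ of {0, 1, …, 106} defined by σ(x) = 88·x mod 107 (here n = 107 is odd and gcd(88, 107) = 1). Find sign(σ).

Trace 67: π^k(67) = [67, 11, 5, 12, 93, 52, 82] for k=0..6.
Cycle type of π: 106 + 1; total 2 cycles.
2 cycles on 107: each ℓ→(−1)^(ℓ−1), product (−1)^105 = -1.
(88|107)_J = -1 (Zolotarev's lemma cross-check).

-1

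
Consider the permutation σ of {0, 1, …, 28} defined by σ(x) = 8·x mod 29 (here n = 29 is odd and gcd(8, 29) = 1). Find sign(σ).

-1

Orbit of 27 under x↦8x: [27, 13, 17, 20, 15, 4, 3]… (length divides ord_29(8)).
Decompose π into cycles: lengths [28, 1] (2 cycles, including the fixed point 0).
sign(π) = (−1)^{n − #cycles} = (−1)^{29−2} = (−1)^27 = -1.
Zolotarev: (8|29) = -1, matching the cycle-count sign.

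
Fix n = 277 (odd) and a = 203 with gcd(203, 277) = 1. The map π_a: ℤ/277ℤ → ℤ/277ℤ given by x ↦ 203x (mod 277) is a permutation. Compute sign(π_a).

Orbit of 84 under x↦203x: [84, 155, 164, 52, 30, 273, 19]… (length divides ord_277(203)).
Cycle type of π: 23×12 + 1; total 13 cycles.
13 cycles on 277: each ℓ→(−1)^(ℓ−1), product (−1)^264 = +1.
(203|277)_J = +1 (Zolotarev's lemma cross-check).

+1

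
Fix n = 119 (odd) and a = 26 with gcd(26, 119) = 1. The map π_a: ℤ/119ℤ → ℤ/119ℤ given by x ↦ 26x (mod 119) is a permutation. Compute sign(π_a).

-1

Trace 94: π^k(94) = [94, 64, 117, 67, 76, 72, 87] for k=0..6.
Cycle lengths of π_26 on ℤ/119ℤ: [24, 24, 24, 24, 8, 8, 6, 1]; 8 cycles in total.
119 − 8 = 111 transpositions; sign(π) = (−1)^111 = -1.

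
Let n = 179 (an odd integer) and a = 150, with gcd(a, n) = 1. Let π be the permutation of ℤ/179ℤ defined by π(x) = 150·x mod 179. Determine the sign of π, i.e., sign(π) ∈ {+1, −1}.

Orbit of 86 under x↦150x: [86, 12, 10, 68, 176, 87, 162]… (length divides ord_179(150)).
Cycle lengths of π_150 on ℤ/179ℤ: [178, 1]; 2 cycles in total.
179 − 2 = 177 transpositions; sign(π) = (−1)^177 = -1.
Via Zolotarev, sign(π_{150}) = (150|179) = -1.

-1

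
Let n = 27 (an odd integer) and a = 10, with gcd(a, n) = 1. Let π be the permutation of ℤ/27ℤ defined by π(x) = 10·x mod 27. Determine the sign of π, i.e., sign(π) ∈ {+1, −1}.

+1

Orbit of 1 under x↦10x: [1, 10, 19]… (length divides ord_27(10)).
The orbit structure of x ↦ 10x mod 27: 15 orbits of sizes [3, 3, 3, 3, 3, 3, 1, 1, 1, 1, 1, 1, 1, 1, 1].
sign(π) = (−1)^{n − #cycles} = (−1)^{27−15} = (−1)^12 = +1.
Zolotarev: (10|27) = +1, matching the cycle-count sign.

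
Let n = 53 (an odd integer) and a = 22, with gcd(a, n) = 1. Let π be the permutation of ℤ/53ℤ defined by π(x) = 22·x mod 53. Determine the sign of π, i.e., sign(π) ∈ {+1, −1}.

Start at x=38: 38 → 41 → 1 → 22 → 7 → 48 → 49 → … (one orbit).
Cycle lengths of π_22 on ℤ/53ℤ: [52, 1]; 2 cycles in total.
2 cycles on 53: each ℓ→(−1)^(ℓ−1), product (−1)^51 = -1.

-1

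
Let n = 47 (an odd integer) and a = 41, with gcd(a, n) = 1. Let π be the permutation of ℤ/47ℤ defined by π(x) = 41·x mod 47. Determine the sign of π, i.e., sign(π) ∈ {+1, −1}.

-1

Trace 23: π^k(23) = [23, 3, 29, 14, 10, 34, 31] for k=0..6.
π_41 has 2 disjoint cycles with lengths [46, 1] on {0,…,46}.
sign(π) = (−1)^{n − #cycles} = (−1)^{47−2} = (−1)^45 = -1.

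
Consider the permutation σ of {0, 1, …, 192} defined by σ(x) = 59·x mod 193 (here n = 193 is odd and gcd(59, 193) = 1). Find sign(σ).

+1

Start at x=55: 55 → 157 → 192 → 134 → 186 → 166 → 144 → … (one orbit).
5 cycles of lengths [48, 48, 48, 48, 1].
5 cycles on 193: each ℓ→(−1)^(ℓ−1), product (−1)^188 = +1.
Check: (59/193) = +1 by Zolotarev.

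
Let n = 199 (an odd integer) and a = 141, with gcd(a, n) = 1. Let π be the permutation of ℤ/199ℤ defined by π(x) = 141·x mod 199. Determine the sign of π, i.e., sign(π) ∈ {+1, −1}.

-1

Trace 21: π^k(21) = [21, 175, 198, 58, 19, 92, 37] for k=0..6.
π_141 has 12 disjoint cycles with lengths [18, 18, 18, 18, 18, 18, 18, 18, 18, 18, 18, 1] on {0,…,198}.
199 − 12 = 187 transpositions; sign(π) = (−1)^187 = -1.
(141|199)_J = -1 (Zolotarev's lemma cross-check).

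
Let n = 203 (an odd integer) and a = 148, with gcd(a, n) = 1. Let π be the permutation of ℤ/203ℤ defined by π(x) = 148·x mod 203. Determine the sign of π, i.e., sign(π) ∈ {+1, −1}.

Start at x=169: 169 → 43 → 71 → 155 → 1 → 148 → 183 → … (one orbit).
14 cycles of lengths [28, 28, 28, 28, 28, 28, 28, 1, 1, 1, 1, 1, 1, 1].
n − c = 203 − 14 = 189; sign = (−1)^189 = -1.

-1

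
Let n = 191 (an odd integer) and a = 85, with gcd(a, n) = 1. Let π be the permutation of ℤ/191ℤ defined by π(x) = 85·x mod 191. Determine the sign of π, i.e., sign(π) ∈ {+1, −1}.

+1

Start at x=17: 17 → 108 → 12 → 65 → 177 → 147 → 80 → … (one orbit).
π_85 has 3 disjoint cycles with lengths [95, 95, 1] on {0,…,190}.
sign(π) = (−1)^{n − #cycles} = (−1)^{191−3} = (−1)^188 = +1.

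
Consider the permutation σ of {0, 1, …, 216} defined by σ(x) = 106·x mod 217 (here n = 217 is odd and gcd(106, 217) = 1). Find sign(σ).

-1

Orbit of 92 under x↦106x: [92, 204, 141, 190, 176, 211, 15]… (length divides ord_217(106)).
Decompose π into cycles: lengths [30, 30, 30, 30, 30, 30, 30, 1, 1, 1, 1, 1, 1, 1] (14 cycles, including the fixed point 0).
Σ(ℓ_i−1) = 217−14 = 203; sign = (−1)^203 = -1.
(106|217)_J = -1 (Zolotarev's lemma cross-check).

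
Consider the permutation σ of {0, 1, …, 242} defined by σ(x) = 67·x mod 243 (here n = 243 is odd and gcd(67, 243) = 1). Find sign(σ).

Start at x=160: 160 → 28 → 175 → 61 → 199 → 211 → 43 → … (one orbit).
π_67 has 11 disjoint cycles with lengths [81, 81, 27, 27, 9, 9, 3, 3, 1, 1, 1] on {0,…,242}.
Σ(ℓ_i−1) = 243−11 = 232; sign = (−1)^232 = +1.
The Jacobi symbol (67|243) = +1 (Zolotarev) agrees.

+1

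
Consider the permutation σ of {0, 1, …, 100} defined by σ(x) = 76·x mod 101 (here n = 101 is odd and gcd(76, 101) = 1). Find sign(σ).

+1

Orbit of 23 under x↦76x: [23, 31, 33, 84, 21, 81, 96]… (length divides ord_101(76)).
3 cycles of lengths [50, 50, 1].
With 3 cycles on 101 points, sign = (−1)^{101−3} = +1.
Check: (76/101) = +1 by Zolotarev.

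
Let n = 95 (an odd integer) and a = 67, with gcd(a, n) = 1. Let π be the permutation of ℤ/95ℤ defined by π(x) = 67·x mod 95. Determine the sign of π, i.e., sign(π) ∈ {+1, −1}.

+1

Start at x=6: 6 → 22 → 49 → 53 → 36 → 37 → 9 → … (one orbit).
Decompose π into cycles: lengths [36, 36, 18, 4, 1] (5 cycles, including the fixed point 0).
n − c = 95 − 5 = 90; sign = (−1)^90 = +1.
The Jacobi symbol (67|95) = +1 (Zolotarev) agrees.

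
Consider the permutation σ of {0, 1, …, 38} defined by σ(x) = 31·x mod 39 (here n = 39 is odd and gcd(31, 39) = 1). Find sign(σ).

-1

Trace 1: π^k(1) = [1, 31, 25, 34] for k=0..3.
Decompose π into cycles: lengths [4, 4, 4, 4, 4, 4, 4, 4, 4, 1, 1, 1] (12 cycles, including the fixed point 0).
12 cycles on 39: each ℓ→(−1)^(ℓ−1), product (−1)^27 = -1.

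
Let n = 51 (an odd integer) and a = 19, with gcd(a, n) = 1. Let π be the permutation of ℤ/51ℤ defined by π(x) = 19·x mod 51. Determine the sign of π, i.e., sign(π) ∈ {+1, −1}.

Start at x=25: 25 → 16 → 49 → 13 → 43 → 1 → 19 → … (one orbit).
Cycle lengths of π_19 on ℤ/51ℤ: [8, 8, 8, 8, 8, 8, 1, 1, 1]; 9 cycles in total.
9 cycles on 51: each ℓ→(−1)^(ℓ−1), product (−1)^42 = +1.

+1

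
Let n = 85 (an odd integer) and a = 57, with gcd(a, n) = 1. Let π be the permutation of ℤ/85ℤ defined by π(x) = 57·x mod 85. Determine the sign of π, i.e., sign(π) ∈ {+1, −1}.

+1

Orbit of 57 under x↦57x: [57, 19, 63, 21, 7, 59, 48]… (length divides ord_85(57)).
Cycle type of π: 16×5 + 4 + 1; total 7 cycles.
85 − 7 = 78 transpositions; sign(π) = (−1)^78 = +1.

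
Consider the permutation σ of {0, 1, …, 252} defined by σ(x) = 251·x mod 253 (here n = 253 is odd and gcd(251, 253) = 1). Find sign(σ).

Orbit of 12 under x↦251x: [12, 229, 48, 157, 192, 122, 9]… (length divides ord_253(251)).
The orbit structure of x ↦ 251x mod 253: 6 orbits of sizes [110, 110, 22, 5, 5, 1].
With 6 cycles on 253 points, sign = (−1)^{253−6} = -1.
(251|253)_J = -1 (Zolotarev's lemma cross-check).

-1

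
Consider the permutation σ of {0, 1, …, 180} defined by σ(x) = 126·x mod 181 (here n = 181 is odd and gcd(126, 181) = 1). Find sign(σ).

Orbit of 145 under x↦126x: [145, 170, 62, 29, 34, 121, 42]… (length divides ord_181(126)).
Cycle type of π: 45×4 + 1; total 5 cycles.
n − c = 181 − 5 = 176; sign = (−1)^176 = +1.

+1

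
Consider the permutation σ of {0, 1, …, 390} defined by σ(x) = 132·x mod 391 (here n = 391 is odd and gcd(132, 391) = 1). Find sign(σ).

Orbit of 220 under x↦132x: [220, 106, 307, 251, 288, 89, 18]… (length divides ord_391(132)).
Cycle type of π: 44×8 + 22 + 4×4 + 1; total 14 cycles.
Σ(ℓ_i−1) = 391−14 = 377; sign = (−1)^377 = -1.

-1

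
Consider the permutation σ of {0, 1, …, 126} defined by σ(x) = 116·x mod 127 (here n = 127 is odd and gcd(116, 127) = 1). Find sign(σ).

-1

Start at x=96: 96 → 87 → 59 → 113 → 27 → 84 → 92 → … (one orbit).
π_116 has 2 disjoint cycles with lengths [126, 1] on {0,…,126}.
Σ(ℓ_i−1) = 127−2 = 125; sign = (−1)^125 = -1.
Check: (116/127) = -1 by Zolotarev.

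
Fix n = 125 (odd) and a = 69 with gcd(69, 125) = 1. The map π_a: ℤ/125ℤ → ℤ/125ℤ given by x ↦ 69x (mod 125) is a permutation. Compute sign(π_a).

+1

Start at x=94: 94 → 111 → 34 → 96 → 124 → 56 → 114 → … (one orbit).
7 cycles of lengths [50, 50, 10, 10, 2, 2, 1].
With 7 cycles on 125 points, sign = (−1)^{125−7} = +1.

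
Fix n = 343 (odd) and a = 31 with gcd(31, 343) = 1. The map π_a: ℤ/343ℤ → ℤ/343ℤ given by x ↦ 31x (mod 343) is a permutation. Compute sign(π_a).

-1

Trace 325: π^k(325) = [325, 128, 195, 214, 117, 197, 276] for k=0..6.
Decompose π into cycles: lengths [42, 42, 42, 42, 42, 42, 42, 6, 6, 6, 6, 6, 6, 6, 6, 1] (16 cycles, including the fixed point 0).
With 16 cycles on 343 points, sign = (−1)^{343−16} = -1.
Zolotarev: (31|343) = -1, matching the cycle-count sign.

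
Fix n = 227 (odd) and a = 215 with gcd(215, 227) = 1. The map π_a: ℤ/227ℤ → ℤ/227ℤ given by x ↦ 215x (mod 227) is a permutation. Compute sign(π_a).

Orbit of 220 under x↦215x: [220, 84, 127, 65, 128, 53, 45]… (length divides ord_227(215)).
Cycle lengths of π_215 on ℤ/227ℤ: [226, 1]; 2 cycles in total.
n − c = 227 − 2 = 225; sign = (−1)^225 = -1.
(215|227)_J = -1 (Zolotarev's lemma cross-check).

-1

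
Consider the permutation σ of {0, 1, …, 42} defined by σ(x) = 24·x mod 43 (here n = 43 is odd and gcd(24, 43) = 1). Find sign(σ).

Orbit of 13 under x↦24x: [13, 11, 6, 15, 16, 40, 14]… (length divides ord_43(24)).
Cycle lengths of π_24 on ℤ/43ℤ: [21, 21, 1]; 3 cycles in total.
With 3 cycles on 43 points, sign = (−1)^{43−3} = +1.
(24|43)_J = +1 (Zolotarev's lemma cross-check).

+1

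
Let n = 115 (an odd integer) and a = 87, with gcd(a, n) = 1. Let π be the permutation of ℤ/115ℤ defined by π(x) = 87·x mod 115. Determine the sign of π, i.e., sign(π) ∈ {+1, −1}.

-1

Orbit of 82 under x↦87x: [82, 4, 3, 31, 52, 39, 58]… (length divides ord_115(87)).
π_87 has 6 disjoint cycles with lengths [44, 44, 11, 11, 4, 1] on {0,…,114}.
n − c = 115 − 6 = 109; sign = (−1)^109 = -1.
The Jacobi symbol (87|115) = -1 (Zolotarev) agrees.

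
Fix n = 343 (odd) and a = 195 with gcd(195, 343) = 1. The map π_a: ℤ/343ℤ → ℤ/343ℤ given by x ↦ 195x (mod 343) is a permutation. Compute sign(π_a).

-1

Trace 246: π^k(246) = [246, 293, 197, 342, 148, 48, 99] for k=0..6.
Cycle type of π: 14×21 + 2×24 + 1; total 46 cycles.
sign(π) = (−1)^{n − #cycles} = (−1)^{343−46} = (−1)^297 = -1.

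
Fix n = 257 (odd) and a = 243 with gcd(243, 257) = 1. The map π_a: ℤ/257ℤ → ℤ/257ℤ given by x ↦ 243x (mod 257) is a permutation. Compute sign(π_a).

-1

Trace 83: π^k(83) = [83, 123, 77, 207, 186, 223, 219] for k=0..6.
Cycle lengths of π_243 on ℤ/257ℤ: [256, 1]; 2 cycles in total.
With 2 cycles on 257 points, sign = (−1)^{257−2} = -1.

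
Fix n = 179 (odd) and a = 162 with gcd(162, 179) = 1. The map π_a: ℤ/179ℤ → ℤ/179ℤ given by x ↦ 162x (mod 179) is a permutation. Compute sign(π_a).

Orbit of 80 under x↦162x: [80, 72, 29, 44, 147, 7, 60]… (length divides ord_179(162)).
Cycle lengths of π_162 on ℤ/179ℤ: [178, 1]; 2 cycles in total.
With 2 cycles on 179 points, sign = (−1)^{179−2} = -1.

-1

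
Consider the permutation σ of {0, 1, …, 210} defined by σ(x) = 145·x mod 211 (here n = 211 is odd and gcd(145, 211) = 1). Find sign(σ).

-1

Trace 123: π^k(123) = [123, 111, 59, 115, 6, 26, 183] for k=0..6.
The orbit structure of x ↦ 145x mod 211: 2 orbits of sizes [210, 1].
With 2 cycles on 211 points, sign = (−1)^{211−2} = -1.
Via Zolotarev, sign(π_{145}) = (145|211) = -1.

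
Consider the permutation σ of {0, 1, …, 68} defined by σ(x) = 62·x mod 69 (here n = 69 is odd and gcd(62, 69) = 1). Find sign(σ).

-1

Trace 58: π^k(58) = [58, 8, 13, 47, 16, 26, 25] for k=0..6.
π_62 has 6 disjoint cycles with lengths [22, 22, 11, 11, 2, 1] on {0,…,68}.
n − c = 69 − 6 = 63; sign = (−1)^63 = -1.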